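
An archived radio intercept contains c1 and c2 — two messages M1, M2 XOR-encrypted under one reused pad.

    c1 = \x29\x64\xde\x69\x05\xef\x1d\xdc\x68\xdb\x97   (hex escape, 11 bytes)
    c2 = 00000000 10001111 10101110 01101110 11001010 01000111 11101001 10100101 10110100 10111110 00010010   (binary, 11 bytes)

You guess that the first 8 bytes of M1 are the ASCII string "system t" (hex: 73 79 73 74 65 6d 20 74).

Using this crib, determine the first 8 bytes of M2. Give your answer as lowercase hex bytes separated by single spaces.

First, c1 ⊕ c2 = (M1 ⊕ K) ⊕ (M2 ⊕ K) = M1 ⊕ M2, so the key drops out. Then M2 = (M1 ⊕ M2) ⊕ M1 over the first 8 bytes.
byte 0: (29 ⊕ 00) ⊕ 73 = 29 ⊕ 73 = 5a
byte 1: (64 ⊕ 8f) ⊕ 79 = eb ⊕ 79 = 92
byte 2: (de ⊕ ae) ⊕ 73 = 70 ⊕ 73 = 03
byte 3: (69 ⊕ 6e) ⊕ 74 = 07 ⊕ 74 = 73
byte 4: (05 ⊕ ca) ⊕ 65 = cf ⊕ 65 = aa
byte 5: (ef ⊕ 47) ⊕ 6d = a8 ⊕ 6d = c5
byte 6: (1d ⊕ e9) ⊕ 20 = f4 ⊕ 20 = d4
byte 7: (dc ⊕ a5) ⊕ 74 = 79 ⊕ 74 = 0d

5a 92 03 73 aa c5 d4 0d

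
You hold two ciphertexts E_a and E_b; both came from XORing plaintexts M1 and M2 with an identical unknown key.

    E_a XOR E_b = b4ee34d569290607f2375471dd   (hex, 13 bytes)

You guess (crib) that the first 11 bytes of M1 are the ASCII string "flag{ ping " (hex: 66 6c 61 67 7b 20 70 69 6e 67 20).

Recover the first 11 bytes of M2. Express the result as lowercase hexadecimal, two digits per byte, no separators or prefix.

d28255b21209766e9c5074

Since E_a ⊕ E_b = M1 ⊕ M2, XORing with the guessed M1 bytes yields the corresponding M2 bytes: M2 = (E_a ⊕ E_b) ⊕ M1.
byte 0: b4 XOR 66 = d2
byte 1: ee XOR 6c = 82
byte 2: 34 XOR 61 = 55
byte 3: d5 XOR 67 = b2
byte 4: 69 XOR 7b = 12
byte 5: 29 XOR 20 = 09
byte 6: 06 XOR 70 = 76
byte 7: 07 XOR 69 = 6e
byte 8: f2 XOR 6e = 9c
byte 9: 37 XOR 67 = 50
byte 10: 54 XOR 20 = 74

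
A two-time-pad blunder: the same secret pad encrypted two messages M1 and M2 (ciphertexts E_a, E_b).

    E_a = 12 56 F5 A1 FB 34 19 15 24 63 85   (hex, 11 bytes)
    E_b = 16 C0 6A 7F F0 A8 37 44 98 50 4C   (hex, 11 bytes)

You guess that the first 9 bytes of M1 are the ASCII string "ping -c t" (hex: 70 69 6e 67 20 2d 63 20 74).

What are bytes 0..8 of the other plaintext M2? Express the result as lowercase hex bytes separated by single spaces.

74 ff f1 b9 2b b1 4d 71 c8

First, E_a ⊕ E_b = (M1 ⊕ K) ⊕ (M2 ⊕ K) = M1 ⊕ M2, so the key drops out. Then M2 = (M1 ⊕ M2) ⊕ M1 over the first 9 bytes.
byte 0: (12 ^ 16) ^ 70 = 04 ^ 70 = 74
byte 1: (56 ^ c0) ^ 69 = 96 ^ 69 = ff
byte 2: (f5 ^ 6a) ^ 6e = 9f ^ 6e = f1
byte 3: (a1 ^ 7f) ^ 67 = de ^ 67 = b9
byte 4: (fb ^ f0) ^ 20 = 0b ^ 20 = 2b
byte 5: (34 ^ a8) ^ 2d = 9c ^ 2d = b1
byte 6: (19 ^ 37) ^ 63 = 2e ^ 63 = 4d
byte 7: (15 ^ 44) ^ 20 = 51 ^ 20 = 71
byte 8: (24 ^ 98) ^ 74 = bc ^ 74 = c8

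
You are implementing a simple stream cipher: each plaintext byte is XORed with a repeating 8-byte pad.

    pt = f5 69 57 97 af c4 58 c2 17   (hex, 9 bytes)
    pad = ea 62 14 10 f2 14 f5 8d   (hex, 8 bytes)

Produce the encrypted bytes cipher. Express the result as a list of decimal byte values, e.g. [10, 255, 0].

The 8-byte key repeats, so the effective keystream is ea 62 14 10 f2 14 f5 8d ea.
byte 0: f5 XOR ea = 1f
byte 1: 69 XOR 62 = 0b
byte 2: 57 XOR 14 = 43
byte 3: 97 XOR 10 = 87
byte 4: af XOR f2 = 5d
byte 5: c4 XOR 14 = d0
byte 6: 58 XOR f5 = ad
byte 7: c2 XOR 8d = 4f
byte 8: 17 XOR ea = fd

[31, 11, 67, 135, 93, 208, 173, 79, 253]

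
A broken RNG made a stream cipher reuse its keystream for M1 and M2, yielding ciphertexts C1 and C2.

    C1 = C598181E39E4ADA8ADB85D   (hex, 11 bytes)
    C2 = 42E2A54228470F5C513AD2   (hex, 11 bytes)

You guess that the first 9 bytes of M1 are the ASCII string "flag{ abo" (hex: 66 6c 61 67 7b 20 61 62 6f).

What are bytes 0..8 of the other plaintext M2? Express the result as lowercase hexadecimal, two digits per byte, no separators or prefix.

First, C1 ⊕ C2 = (M1 ⊕ K) ⊕ (M2 ⊕ K) = M1 ⊕ M2, so the key drops out. Then M2 = (M1 ⊕ M2) ⊕ M1 over the first 9 bytes.
byte 0: (c5 ⊕ 42) ⊕ 66 = 87 ⊕ 66 = e1
byte 1: (98 ⊕ e2) ⊕ 6c = 7a ⊕ 6c = 16
byte 2: (18 ⊕ a5) ⊕ 61 = bd ⊕ 61 = dc
byte 3: (1e ⊕ 42) ⊕ 67 = 5c ⊕ 67 = 3b
byte 4: (39 ⊕ 28) ⊕ 7b = 11 ⊕ 7b = 6a
byte 5: (e4 ⊕ 47) ⊕ 20 = a3 ⊕ 20 = 83
byte 6: (ad ⊕ 0f) ⊕ 61 = a2 ⊕ 61 = c3
byte 7: (a8 ⊕ 5c) ⊕ 62 = f4 ⊕ 62 = 96
byte 8: (ad ⊕ 51) ⊕ 6f = fc ⊕ 6f = 93

e116dc3b6a83c39693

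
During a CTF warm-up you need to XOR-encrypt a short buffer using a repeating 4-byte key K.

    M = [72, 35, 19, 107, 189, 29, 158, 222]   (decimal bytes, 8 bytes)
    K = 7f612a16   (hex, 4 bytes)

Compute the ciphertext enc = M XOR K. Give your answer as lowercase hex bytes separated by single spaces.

The 4-byte key repeats, so the effective keystream is 7f 61 2a 16 7f 61 2a 16.
byte 0: 48 ^ 7f = 37
byte 1: 23 ^ 61 = 42
byte 2: 13 ^ 2a = 39
byte 3: 6b ^ 16 = 7d
byte 4: bd ^ 7f = c2
byte 5: 1d ^ 61 = 7c
byte 6: 9e ^ 2a = b4
byte 7: de ^ 16 = c8

37 42 39 7d c2 7c b4 c8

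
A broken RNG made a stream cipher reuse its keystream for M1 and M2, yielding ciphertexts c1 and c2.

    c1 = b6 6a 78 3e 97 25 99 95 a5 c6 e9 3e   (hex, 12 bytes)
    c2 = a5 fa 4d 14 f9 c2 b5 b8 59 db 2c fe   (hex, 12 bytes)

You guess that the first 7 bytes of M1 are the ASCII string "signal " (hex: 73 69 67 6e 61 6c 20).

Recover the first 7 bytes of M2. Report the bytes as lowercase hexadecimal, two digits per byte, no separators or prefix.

60f952440f8b0c

First, c1 ⊕ c2 = (M1 ⊕ K) ⊕ (M2 ⊕ K) = M1 ⊕ M2, so the key drops out. Then M2 = (M1 ⊕ M2) ⊕ M1 over the first 7 bytes.
byte 0: (b6 ⊕ a5) ⊕ 73 = 13 ⊕ 73 = 60
byte 1: (6a ⊕ fa) ⊕ 69 = 90 ⊕ 69 = f9
byte 2: (78 ⊕ 4d) ⊕ 67 = 35 ⊕ 67 = 52
byte 3: (3e ⊕ 14) ⊕ 6e = 2a ⊕ 6e = 44
byte 4: (97 ⊕ f9) ⊕ 61 = 6e ⊕ 61 = 0f
byte 5: (25 ⊕ c2) ⊕ 6c = e7 ⊕ 6c = 8b
byte 6: (99 ⊕ b5) ⊕ 20 = 2c ⊕ 20 = 0c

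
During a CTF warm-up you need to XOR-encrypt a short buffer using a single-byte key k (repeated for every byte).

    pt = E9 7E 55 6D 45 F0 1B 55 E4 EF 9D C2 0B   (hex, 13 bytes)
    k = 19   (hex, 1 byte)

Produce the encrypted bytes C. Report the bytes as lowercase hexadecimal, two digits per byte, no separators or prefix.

f0674c745ce9024cfdf684db12

The 1-byte key repeats, so the effective keystream is 19 19 19 19 19 19 19 19 19 19 19 19 19.
byte 0: 233 xor  25 = 240
byte 1: 126 xor  25 = 103
byte 2:  85 xor  25 =  76
byte 3: 109 xor  25 = 116
byte 4:  69 xor  25 =  92
byte 5: 240 xor  25 = 233
byte 6:  27 xor  25 =   2
byte 7:  85 xor  25 =  76
byte 8: 228 xor  25 = 253
byte 9: 239 xor  25 = 246
byte 10: 157 xor  25 = 132
byte 11: 194 xor  25 = 219
byte 12:  11 xor  25 =  18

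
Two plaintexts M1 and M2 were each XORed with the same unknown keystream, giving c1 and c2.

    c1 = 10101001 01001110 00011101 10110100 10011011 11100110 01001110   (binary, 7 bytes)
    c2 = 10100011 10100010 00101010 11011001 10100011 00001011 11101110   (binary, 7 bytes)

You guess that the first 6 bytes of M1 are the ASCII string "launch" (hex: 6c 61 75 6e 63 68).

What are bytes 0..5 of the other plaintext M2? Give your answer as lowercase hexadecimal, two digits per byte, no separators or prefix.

First, c1 ⊕ c2 = (M1 ⊕ K) ⊕ (M2 ⊕ K) = M1 ⊕ M2, so the key drops out. Then M2 = (M1 ⊕ M2) ⊕ M1 over the first 6 bytes.
byte 0: (a9 ⊕ a3) ⊕ 6c = 0a ⊕ 6c = 66
byte 1: (4e ⊕ a2) ⊕ 61 = ec ⊕ 61 = 8d
byte 2: (1d ⊕ 2a) ⊕ 75 = 37 ⊕ 75 = 42
byte 3: (b4 ⊕ d9) ⊕ 6e = 6d ⊕ 6e = 03
byte 4: (9b ⊕ a3) ⊕ 63 = 38 ⊕ 63 = 5b
byte 5: (e6 ⊕ 0b) ⊕ 68 = ed ⊕ 68 = 85

668d42035b85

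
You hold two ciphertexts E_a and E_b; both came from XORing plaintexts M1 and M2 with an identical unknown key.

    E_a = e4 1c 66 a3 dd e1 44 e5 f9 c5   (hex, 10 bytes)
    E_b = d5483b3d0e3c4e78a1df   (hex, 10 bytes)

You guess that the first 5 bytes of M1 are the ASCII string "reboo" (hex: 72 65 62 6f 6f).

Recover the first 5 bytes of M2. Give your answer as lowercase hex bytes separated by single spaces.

43 31 3f f1 bc

First, E_a ⊕ E_b = (M1 ⊕ K) ⊕ (M2 ⊕ K) = M1 ⊕ M2, so the key drops out. Then M2 = (M1 ⊕ M2) ⊕ M1 over the first 5 bytes.
byte 0: (e4 XOR d5) XOR 72 = 31 XOR 72 = 43
byte 1: (1c XOR 48) XOR 65 = 54 XOR 65 = 31
byte 2: (66 XOR 3b) XOR 62 = 5d XOR 62 = 3f
byte 3: (a3 XOR 3d) XOR 6f = 9e XOR 6f = f1
byte 4: (dd XOR 0e) XOR 6f = d3 XOR 6f = bc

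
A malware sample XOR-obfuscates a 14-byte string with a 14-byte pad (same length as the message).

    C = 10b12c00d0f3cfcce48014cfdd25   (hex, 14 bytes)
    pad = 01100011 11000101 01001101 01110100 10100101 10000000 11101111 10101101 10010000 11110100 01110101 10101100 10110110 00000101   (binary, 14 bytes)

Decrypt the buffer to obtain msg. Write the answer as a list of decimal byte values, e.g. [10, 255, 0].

[115, 116, 97, 116, 117, 115, 32, 97, 116, 116, 97, 99, 107, 32]

XOR is its own inverse, so applying the key byte-wise gives the result directly.
10 xor 63 = 73
b1 xor c5 = 74
2c xor 4d = 61
00 xor 74 = 74
d0 xor a5 = 75
f3 xor 80 = 73
cf xor ef = 20
cc xor ad = 61
e4 xor 90 = 74
80 xor f4 = 74
14 xor 75 = 61
cf xor ac = 63
dd xor b6 = 6b
25 xor 05 = 20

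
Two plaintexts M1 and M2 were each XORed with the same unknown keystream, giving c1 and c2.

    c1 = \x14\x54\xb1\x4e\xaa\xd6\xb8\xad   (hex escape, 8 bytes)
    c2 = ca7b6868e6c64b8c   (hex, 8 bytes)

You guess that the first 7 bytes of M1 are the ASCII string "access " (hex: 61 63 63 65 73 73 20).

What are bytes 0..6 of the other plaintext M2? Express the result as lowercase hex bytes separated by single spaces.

First, c1 ⊕ c2 = (M1 ⊕ K) ⊕ (M2 ⊕ K) = M1 ⊕ M2, so the key drops out. Then M2 = (M1 ⊕ M2) ⊕ M1 over the first 7 bytes.
byte 0: (14 XOR ca) XOR 61 = de XOR 61 = bf
byte 1: (54 XOR 7b) XOR 63 = 2f XOR 63 = 4c
byte 2: (b1 XOR 68) XOR 63 = d9 XOR 63 = ba
byte 3: (4e XOR 68) XOR 65 = 26 XOR 65 = 43
byte 4: (aa XOR e6) XOR 73 = 4c XOR 73 = 3f
byte 5: (d6 XOR c6) XOR 73 = 10 XOR 73 = 63
byte 6: (b8 XOR 4b) XOR 20 = f3 XOR 20 = d3

bf 4c ba 43 3f 63 d3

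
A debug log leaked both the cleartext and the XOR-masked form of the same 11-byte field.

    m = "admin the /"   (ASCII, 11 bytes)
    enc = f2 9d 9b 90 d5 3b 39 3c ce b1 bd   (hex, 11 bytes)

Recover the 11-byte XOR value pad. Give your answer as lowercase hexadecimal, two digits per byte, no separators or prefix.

93f9f6f9bb1b4d54ab9192

Since enc = m ⊕ pad, XORing both sides with m gives pad = m ⊕ enc.
byte 0: 61 xor f2 = 93
byte 1: 64 xor 9d = f9
byte 2: 6d xor 9b = f6
byte 3: 69 xor 90 = f9
byte 4: 6e xor d5 = bb
byte 5: 20 xor 3b = 1b
byte 6: 74 xor 39 = 4d
byte 7: 68 xor 3c = 54
byte 8: 65 xor ce = ab
byte 9: 20 xor b1 = 91
byte 10: 2f xor bd = 92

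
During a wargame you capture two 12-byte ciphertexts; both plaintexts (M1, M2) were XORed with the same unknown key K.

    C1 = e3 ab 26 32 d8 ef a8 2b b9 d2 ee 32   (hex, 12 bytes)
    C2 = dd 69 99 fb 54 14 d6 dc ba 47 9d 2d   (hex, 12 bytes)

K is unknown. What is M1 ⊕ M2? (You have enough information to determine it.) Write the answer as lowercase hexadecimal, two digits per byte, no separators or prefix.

C1 ⊕ C2 = (M1 ⊕ K) ⊕ (M2 ⊕ K) = M1 ⊕ M2 — the shared key cancels under XOR.
227 xor 221 =  62
171 xor 105 = 194
 38 xor 153 = 191
 50 xor 251 = 201
216 xor  84 = 140
239 xor  20 = 251
168 xor 214 = 126
 43 xor 220 = 247
185 xor 186 =   3
210 xor  71 = 149
238 xor 157 = 115
 50 xor  45 =  31

3ec2bfc98cfb7ef70395731f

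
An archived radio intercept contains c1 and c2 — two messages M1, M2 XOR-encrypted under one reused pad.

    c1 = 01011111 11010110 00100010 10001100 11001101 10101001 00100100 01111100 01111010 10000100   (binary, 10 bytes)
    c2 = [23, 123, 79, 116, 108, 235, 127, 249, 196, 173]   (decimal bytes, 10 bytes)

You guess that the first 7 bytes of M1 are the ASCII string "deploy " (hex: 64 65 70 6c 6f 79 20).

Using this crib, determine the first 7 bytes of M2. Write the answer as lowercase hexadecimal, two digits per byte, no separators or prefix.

2cc81d94ce3b7b

First, c1 ⊕ c2 = (M1 ⊕ K) ⊕ (M2 ⊕ K) = M1 ⊕ M2, so the key drops out. Then M2 = (M1 ⊕ M2) ⊕ M1 over the first 7 bytes.
byte 0: (5f ^ 17) ^ 64 = 48 ^ 64 = 2c
byte 1: (d6 ^ 7b) ^ 65 = ad ^ 65 = c8
byte 2: (22 ^ 4f) ^ 70 = 6d ^ 70 = 1d
byte 3: (8c ^ 74) ^ 6c = f8 ^ 6c = 94
byte 4: (cd ^ 6c) ^ 6f = a1 ^ 6f = ce
byte 5: (a9 ^ eb) ^ 79 = 42 ^ 79 = 3b
byte 6: (24 ^ 7f) ^ 20 = 5b ^ 20 = 7b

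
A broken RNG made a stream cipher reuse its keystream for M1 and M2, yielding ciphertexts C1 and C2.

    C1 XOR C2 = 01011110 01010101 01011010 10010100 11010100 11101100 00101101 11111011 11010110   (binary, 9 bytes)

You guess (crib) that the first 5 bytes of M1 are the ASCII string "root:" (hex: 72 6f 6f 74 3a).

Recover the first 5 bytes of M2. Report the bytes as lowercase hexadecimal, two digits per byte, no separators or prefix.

Since C1 ⊕ C2 = M1 ⊕ M2, XORing with the guessed M1 bytes yields the corresponding M2 bytes: M2 = (C1 ⊕ C2) ⊕ M1.
5e xor 72 = 2c
55 xor 6f = 3a
5a xor 6f = 35
94 xor 74 = e0
d4 xor 3a = ee

2c3a35e0ee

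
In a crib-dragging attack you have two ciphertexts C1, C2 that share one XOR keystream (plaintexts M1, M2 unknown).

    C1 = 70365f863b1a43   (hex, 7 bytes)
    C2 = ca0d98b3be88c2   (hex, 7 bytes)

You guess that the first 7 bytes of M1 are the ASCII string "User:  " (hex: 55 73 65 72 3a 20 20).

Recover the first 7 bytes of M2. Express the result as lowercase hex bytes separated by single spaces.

ef 48 a2 47 bf b2 a1

First, C1 ⊕ C2 = (M1 ⊕ K) ⊕ (M2 ⊕ K) = M1 ⊕ M2, so the key drops out. Then M2 = (M1 ⊕ M2) ⊕ M1 over the first 7 bytes.
byte 0: (70 xor ca) xor 55 = ba xor 55 = ef
byte 1: (36 xor 0d) xor 73 = 3b xor 73 = 48
byte 2: (5f xor 98) xor 65 = c7 xor 65 = a2
byte 3: (86 xor b3) xor 72 = 35 xor 72 = 47
byte 4: (3b xor be) xor 3a = 85 xor 3a = bf
byte 5: (1a xor 88) xor 20 = 92 xor 20 = b2
byte 6: (43 xor c2) xor 20 = 81 xor 20 = a1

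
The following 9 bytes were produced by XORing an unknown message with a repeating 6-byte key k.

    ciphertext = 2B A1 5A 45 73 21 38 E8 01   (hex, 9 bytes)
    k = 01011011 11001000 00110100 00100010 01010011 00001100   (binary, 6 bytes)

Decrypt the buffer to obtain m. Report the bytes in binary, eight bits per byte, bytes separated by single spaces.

The 6-byte key repeats, so the effective keystream is 5b c8 34 22 53 0c 5b c8 34.
byte 0: 2b xor 5b = 70
byte 1: a1 xor c8 = 69
byte 2: 5a xor 34 = 6e
byte 3: 45 xor 22 = 67
byte 4: 73 xor 53 = 20
byte 5: 21 xor 0c = 2d
byte 6: 38 xor 5b = 63
byte 7: e8 xor c8 = 20
byte 8: 01 xor 34 = 35

01110000 01101001 01101110 01100111 00100000 00101101 01100011 00100000 00110101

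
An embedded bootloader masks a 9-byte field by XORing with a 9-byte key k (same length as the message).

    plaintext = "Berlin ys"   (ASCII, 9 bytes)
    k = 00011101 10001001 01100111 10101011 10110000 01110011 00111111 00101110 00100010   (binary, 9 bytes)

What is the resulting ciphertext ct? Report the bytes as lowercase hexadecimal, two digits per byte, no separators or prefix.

byte 0: 42 XOR 1d = 5f
byte 1: 65 XOR 89 = ec
byte 2: 72 XOR 67 = 15
byte 3: 6c XOR ab = c7
byte 4: 69 XOR b0 = d9
byte 5: 6e XOR 73 = 1d
byte 6: 20 XOR 3f = 1f
byte 7: 79 XOR 2e = 57
byte 8: 73 XOR 22 = 51

5fec15c7d91d1f5751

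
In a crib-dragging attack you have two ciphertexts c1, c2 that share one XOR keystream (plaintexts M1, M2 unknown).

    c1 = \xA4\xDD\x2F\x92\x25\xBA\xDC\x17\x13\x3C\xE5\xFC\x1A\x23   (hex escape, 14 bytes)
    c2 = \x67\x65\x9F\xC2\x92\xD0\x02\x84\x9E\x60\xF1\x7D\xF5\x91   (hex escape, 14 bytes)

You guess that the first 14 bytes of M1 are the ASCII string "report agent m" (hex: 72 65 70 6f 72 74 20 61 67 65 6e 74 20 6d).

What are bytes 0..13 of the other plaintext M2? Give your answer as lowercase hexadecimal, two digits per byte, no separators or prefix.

First, c1 ⊕ c2 = (M1 ⊕ K) ⊕ (M2 ⊕ K) = M1 ⊕ M2, so the key drops out. Then M2 = (M1 ⊕ M2) ⊕ M1 over the first 14 bytes.
byte 0: (a4 xor 67) xor 72 = c3 xor 72 = b1
byte 1: (dd xor 65) xor 65 = b8 xor 65 = dd
byte 2: (2f xor 9f) xor 70 = b0 xor 70 = c0
byte 3: (92 xor c2) xor 6f = 50 xor 6f = 3f
byte 4: (25 xor 92) xor 72 = b7 xor 72 = c5
byte 5: (ba xor d0) xor 74 = 6a xor 74 = 1e
byte 6: (dc xor 02) xor 20 = de xor 20 = fe
byte 7: (17 xor 84) xor 61 = 93 xor 61 = f2
byte 8: (13 xor 9e) xor 67 = 8d xor 67 = ea
byte 9: (3c xor 60) xor 65 = 5c xor 65 = 39
byte 10: (e5 xor f1) xor 6e = 14 xor 6e = 7a
byte 11: (fc xor 7d) xor 74 = 81 xor 74 = f5
byte 12: (1a xor f5) xor 20 = ef xor 20 = cf
byte 13: (23 xor 91) xor 6d = b2 xor 6d = df

b1ddc03fc51efef2ea397af5cfdf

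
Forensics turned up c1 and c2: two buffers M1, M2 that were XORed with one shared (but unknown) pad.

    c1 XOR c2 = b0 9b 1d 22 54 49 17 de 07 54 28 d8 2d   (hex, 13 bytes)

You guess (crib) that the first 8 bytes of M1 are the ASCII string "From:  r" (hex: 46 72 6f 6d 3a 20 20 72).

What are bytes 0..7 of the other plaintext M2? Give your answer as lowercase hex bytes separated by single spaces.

f6 e9 72 4f 6e 69 37 ac

Since c1 ⊕ c2 = M1 ⊕ M2, XORing with the guessed M1 bytes yields the corresponding M2 bytes: M2 = (c1 ⊕ c2) ⊕ M1.
b0 XOR 46 = f6
9b XOR 72 = e9
1d XOR 6f = 72
22 XOR 6d = 4f
54 XOR 3a = 6e
49 XOR 20 = 69
17 XOR 20 = 37
de XOR 72 = ac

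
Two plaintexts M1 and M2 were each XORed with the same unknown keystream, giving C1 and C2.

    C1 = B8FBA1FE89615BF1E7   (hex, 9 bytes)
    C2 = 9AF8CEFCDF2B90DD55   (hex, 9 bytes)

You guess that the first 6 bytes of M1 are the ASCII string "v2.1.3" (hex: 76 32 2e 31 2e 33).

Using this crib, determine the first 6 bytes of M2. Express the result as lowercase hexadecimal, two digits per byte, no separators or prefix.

First, C1 ⊕ C2 = (M1 ⊕ K) ⊕ (M2 ⊕ K) = M1 ⊕ M2, so the key drops out. Then M2 = (M1 ⊕ M2) ⊕ M1 over the first 6 bytes.
byte 0: (b8 XOR 9a) XOR 76 = 22 XOR 76 = 54
byte 1: (fb XOR f8) XOR 32 = 03 XOR 32 = 31
byte 2: (a1 XOR ce) XOR 2e = 6f XOR 2e = 41
byte 3: (fe XOR fc) XOR 31 = 02 XOR 31 = 33
byte 4: (89 XOR df) XOR 2e = 56 XOR 2e = 78
byte 5: (61 XOR 2b) XOR 33 = 4a XOR 33 = 79

543141337879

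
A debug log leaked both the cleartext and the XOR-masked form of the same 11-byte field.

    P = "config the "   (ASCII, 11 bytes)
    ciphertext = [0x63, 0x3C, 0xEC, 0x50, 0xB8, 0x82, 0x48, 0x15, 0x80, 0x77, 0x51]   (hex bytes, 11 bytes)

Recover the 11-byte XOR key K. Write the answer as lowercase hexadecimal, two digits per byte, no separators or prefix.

00538236d1e56861e81271

Since ciphertext = P ⊕ K, XORing both sides with P gives K = P ⊕ ciphertext.
byte 0: 01100011 XOR 01100011 = 00000000
byte 1: 01101111 XOR 00111100 = 01010011
byte 2: 01101110 XOR 11101100 = 10000010
byte 3: 01100110 XOR 01010000 = 00110110
byte 4: 01101001 XOR 10111000 = 11010001
byte 5: 01100111 XOR 10000010 = 11100101
byte 6: 00100000 XOR 01001000 = 01101000
byte 7: 01110100 XOR 00010101 = 01100001
byte 8: 01101000 XOR 10000000 = 11101000
byte 9: 01100101 XOR 01110111 = 00010010
byte 10: 00100000 XOR 01010001 = 01110001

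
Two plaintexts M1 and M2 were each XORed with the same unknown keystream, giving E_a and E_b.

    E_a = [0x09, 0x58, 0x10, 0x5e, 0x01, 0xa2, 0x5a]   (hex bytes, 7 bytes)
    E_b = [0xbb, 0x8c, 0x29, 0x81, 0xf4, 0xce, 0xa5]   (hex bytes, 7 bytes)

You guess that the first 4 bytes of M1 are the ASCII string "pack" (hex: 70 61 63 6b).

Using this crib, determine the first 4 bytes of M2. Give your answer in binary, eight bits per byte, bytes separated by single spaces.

First, E_a ⊕ E_b = (M1 ⊕ K) ⊕ (M2 ⊕ K) = M1 ⊕ M2, so the key drops out. Then M2 = (M1 ⊕ M2) ⊕ M1 over the first 4 bytes.
byte 0: (09 ^ bb) ^ 70 = b2 ^ 70 = c2
byte 1: (58 ^ 8c) ^ 61 = d4 ^ 61 = b5
byte 2: (10 ^ 29) ^ 63 = 39 ^ 63 = 5a
byte 3: (5e ^ 81) ^ 6b = df ^ 6b = b4

11000010 10110101 01011010 10110100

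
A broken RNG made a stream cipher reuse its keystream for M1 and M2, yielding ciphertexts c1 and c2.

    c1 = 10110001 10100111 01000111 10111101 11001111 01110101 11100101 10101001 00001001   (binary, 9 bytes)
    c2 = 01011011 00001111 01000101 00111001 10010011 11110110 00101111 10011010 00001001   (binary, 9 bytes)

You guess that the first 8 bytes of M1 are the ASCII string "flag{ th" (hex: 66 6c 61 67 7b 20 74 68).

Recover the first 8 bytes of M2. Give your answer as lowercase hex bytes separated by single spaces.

First, c1 ⊕ c2 = (M1 ⊕ K) ⊕ (M2 ⊕ K) = M1 ⊕ M2, so the key drops out. Then M2 = (M1 ⊕ M2) ⊕ M1 over the first 8 bytes.
byte 0: (b1 ^ 5b) ^ 66 = ea ^ 66 = 8c
byte 1: (a7 ^ 0f) ^ 6c = a8 ^ 6c = c4
byte 2: (47 ^ 45) ^ 61 = 02 ^ 61 = 63
byte 3: (bd ^ 39) ^ 67 = 84 ^ 67 = e3
byte 4: (cf ^ 93) ^ 7b = 5c ^ 7b = 27
byte 5: (75 ^ f6) ^ 20 = 83 ^ 20 = a3
byte 6: (e5 ^ 2f) ^ 74 = ca ^ 74 = be
byte 7: (a9 ^ 9a) ^ 68 = 33 ^ 68 = 5b

8c c4 63 e3 27 a3 be 5b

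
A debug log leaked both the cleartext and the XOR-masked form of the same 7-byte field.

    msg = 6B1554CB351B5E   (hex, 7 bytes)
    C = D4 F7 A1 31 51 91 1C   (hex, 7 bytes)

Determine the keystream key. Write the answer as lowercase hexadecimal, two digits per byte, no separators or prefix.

Since C = msg ⊕ key, XORing both sides with msg gives key = msg ⊕ C.
6b xor d4 = bf
15 xor f7 = e2
54 xor a1 = f5
cb xor 31 = fa
35 xor 51 = 64
1b xor 91 = 8a
5e xor 1c = 42

bfe2f5fa648a42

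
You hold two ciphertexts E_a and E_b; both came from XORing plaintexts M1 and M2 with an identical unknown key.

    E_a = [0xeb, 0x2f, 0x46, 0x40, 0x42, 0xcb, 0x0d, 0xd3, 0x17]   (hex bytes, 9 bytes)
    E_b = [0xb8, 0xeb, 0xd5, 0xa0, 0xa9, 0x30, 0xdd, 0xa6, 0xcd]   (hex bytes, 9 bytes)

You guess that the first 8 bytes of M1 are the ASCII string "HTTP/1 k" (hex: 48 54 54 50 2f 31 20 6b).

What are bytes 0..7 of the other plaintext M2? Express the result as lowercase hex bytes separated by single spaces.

1b 90 c7 b0 c4 ca f0 1e

First, E_a ⊕ E_b = (M1 ⊕ K) ⊕ (M2 ⊕ K) = M1 ⊕ M2, so the key drops out. Then M2 = (M1 ⊕ M2) ⊕ M1 over the first 8 bytes.
byte 0: (eb ⊕ b8) ⊕ 48 = 53 ⊕ 48 = 1b
byte 1: (2f ⊕ eb) ⊕ 54 = c4 ⊕ 54 = 90
byte 2: (46 ⊕ d5) ⊕ 54 = 93 ⊕ 54 = c7
byte 3: (40 ⊕ a0) ⊕ 50 = e0 ⊕ 50 = b0
byte 4: (42 ⊕ a9) ⊕ 2f = eb ⊕ 2f = c4
byte 5: (cb ⊕ 30) ⊕ 31 = fb ⊕ 31 = ca
byte 6: (0d ⊕ dd) ⊕ 20 = d0 ⊕ 20 = f0
byte 7: (d3 ⊕ a6) ⊕ 6b = 75 ⊕ 6b = 1e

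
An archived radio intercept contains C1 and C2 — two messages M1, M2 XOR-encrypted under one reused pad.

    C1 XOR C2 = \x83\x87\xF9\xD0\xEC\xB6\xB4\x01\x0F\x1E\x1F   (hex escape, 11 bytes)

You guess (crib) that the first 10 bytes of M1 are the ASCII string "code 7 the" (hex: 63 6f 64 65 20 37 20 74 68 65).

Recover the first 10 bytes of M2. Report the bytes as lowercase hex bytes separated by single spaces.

e0 e8 9d b5 cc 81 94 75 67 7b

Since C1 ⊕ C2 = M1 ⊕ M2, XORing with the guessed M1 bytes yields the corresponding M2 bytes: M2 = (C1 ⊕ C2) ⊕ M1.
byte 0: 10000011 XOR 01100011 = 11100000
byte 1: 10000111 XOR 01101111 = 11101000
byte 2: 11111001 XOR 01100100 = 10011101
byte 3: 11010000 XOR 01100101 = 10110101
byte 4: 11101100 XOR 00100000 = 11001100
byte 5: 10110110 XOR 00110111 = 10000001
byte 6: 10110100 XOR 00100000 = 10010100
byte 7: 00000001 XOR 01110100 = 01110101
byte 8: 00001111 XOR 01101000 = 01100111
byte 9: 00011110 XOR 01100101 = 01111011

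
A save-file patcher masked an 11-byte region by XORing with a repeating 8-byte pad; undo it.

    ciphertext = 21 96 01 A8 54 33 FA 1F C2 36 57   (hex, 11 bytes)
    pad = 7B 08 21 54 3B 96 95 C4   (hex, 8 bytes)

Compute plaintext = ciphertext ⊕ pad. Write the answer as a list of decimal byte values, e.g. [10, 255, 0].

[90, 158, 32, 252, 111, 165, 111, 219, 185, 62, 118]

The 8-byte key repeats, so the effective keystream is 7b 08 21 54 3b 96 95 c4 7b 08 21.
byte 0: 00100001 ⊕ 01111011 = 01011010
byte 1: 10010110 ⊕ 00001000 = 10011110
byte 2: 00000001 ⊕ 00100001 = 00100000
byte 3: 10101000 ⊕ 01010100 = 11111100
byte 4: 01010100 ⊕ 00111011 = 01101111
byte 5: 00110011 ⊕ 10010110 = 10100101
byte 6: 11111010 ⊕ 10010101 = 01101111
byte 7: 00011111 ⊕ 11000100 = 11011011
byte 8: 11000010 ⊕ 01111011 = 10111001
byte 9: 00110110 ⊕ 00001000 = 00111110
byte 10: 01010111 ⊕ 00100001 = 01110110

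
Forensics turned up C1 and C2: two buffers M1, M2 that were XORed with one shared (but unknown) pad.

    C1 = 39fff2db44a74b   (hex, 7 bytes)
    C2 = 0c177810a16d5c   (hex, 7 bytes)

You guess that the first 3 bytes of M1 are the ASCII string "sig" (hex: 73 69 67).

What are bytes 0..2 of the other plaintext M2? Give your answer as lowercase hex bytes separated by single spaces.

46 81 ed

First, C1 ⊕ C2 = (M1 ⊕ K) ⊕ (M2 ⊕ K) = M1 ⊕ M2, so the key drops out. Then M2 = (M1 ⊕ M2) ⊕ M1 over the first 3 bytes.
byte 0: (39 ⊕ 0c) ⊕ 73 = 35 ⊕ 73 = 46
byte 1: (ff ⊕ 17) ⊕ 69 = e8 ⊕ 69 = 81
byte 2: (f2 ⊕ 78) ⊕ 67 = 8a ⊕ 67 = ed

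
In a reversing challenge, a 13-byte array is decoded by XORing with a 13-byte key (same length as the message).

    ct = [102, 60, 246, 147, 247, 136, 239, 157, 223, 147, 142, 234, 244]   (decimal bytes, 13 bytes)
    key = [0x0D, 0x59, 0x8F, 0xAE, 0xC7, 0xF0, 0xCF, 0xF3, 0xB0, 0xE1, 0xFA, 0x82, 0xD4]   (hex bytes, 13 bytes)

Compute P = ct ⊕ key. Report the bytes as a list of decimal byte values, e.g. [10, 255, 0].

[107, 101, 121, 61, 48, 120, 32, 110, 111, 114, 116, 104, 32]

XOR is its own inverse, so applying the key byte-wise gives the result directly.
byte 0: 66 ^ 0d = 6b
byte 1: 3c ^ 59 = 65
byte 2: f6 ^ 8f = 79
byte 3: 93 ^ ae = 3d
byte 4: f7 ^ c7 = 30
byte 5: 88 ^ f0 = 78
byte 6: ef ^ cf = 20
byte 7: 9d ^ f3 = 6e
byte 8: df ^ b0 = 6f
byte 9: 93 ^ e1 = 72
byte 10: 8e ^ fa = 74
byte 11: ea ^ 82 = 68
byte 12: f4 ^ d4 = 20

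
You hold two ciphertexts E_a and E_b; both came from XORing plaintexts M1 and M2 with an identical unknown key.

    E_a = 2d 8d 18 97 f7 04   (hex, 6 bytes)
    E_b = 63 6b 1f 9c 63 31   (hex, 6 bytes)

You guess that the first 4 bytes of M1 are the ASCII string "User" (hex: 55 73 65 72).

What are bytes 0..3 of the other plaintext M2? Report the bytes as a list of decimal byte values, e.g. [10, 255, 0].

[27, 149, 98, 121]

First, E_a ⊕ E_b = (M1 ⊕ K) ⊕ (M2 ⊕ K) = M1 ⊕ M2, so the key drops out. Then M2 = (M1 ⊕ M2) ⊕ M1 over the first 4 bytes.
byte 0: (2d ⊕ 63) ⊕ 55 = 4e ⊕ 55 = 1b
byte 1: (8d ⊕ 6b) ⊕ 73 = e6 ⊕ 73 = 95
byte 2: (18 ⊕ 1f) ⊕ 65 = 07 ⊕ 65 = 62
byte 3: (97 ⊕ 9c) ⊕ 72 = 0b ⊕ 72 = 79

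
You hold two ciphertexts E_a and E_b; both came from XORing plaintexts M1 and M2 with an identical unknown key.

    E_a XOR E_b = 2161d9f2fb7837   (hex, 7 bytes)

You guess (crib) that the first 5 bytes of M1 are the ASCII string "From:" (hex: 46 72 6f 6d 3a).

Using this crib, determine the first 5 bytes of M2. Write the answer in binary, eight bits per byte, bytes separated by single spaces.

Since E_a ⊕ E_b = M1 ⊕ M2, XORing with the guessed M1 bytes yields the corresponding M2 bytes: M2 = (E_a ⊕ E_b) ⊕ M1.
byte 0: 21 ⊕ 46 = 67
byte 1: 61 ⊕ 72 = 13
byte 2: d9 ⊕ 6f = b6
byte 3: f2 ⊕ 6d = 9f
byte 4: fb ⊕ 3a = c1

01100111 00010011 10110110 10011111 11000001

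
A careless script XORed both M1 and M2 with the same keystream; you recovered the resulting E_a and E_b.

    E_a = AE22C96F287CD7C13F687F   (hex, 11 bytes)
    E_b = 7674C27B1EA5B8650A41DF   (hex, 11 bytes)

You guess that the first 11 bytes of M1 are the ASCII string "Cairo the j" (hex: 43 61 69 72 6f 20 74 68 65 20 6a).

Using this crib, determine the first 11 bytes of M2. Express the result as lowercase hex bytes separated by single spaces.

First, E_a ⊕ E_b = (M1 ⊕ K) ⊕ (M2 ⊕ K) = M1 ⊕ M2, so the key drops out. Then M2 = (M1 ⊕ M2) ⊕ M1 over the first 11 bytes.
byte 0: (ae XOR 76) XOR 43 = d8 XOR 43 = 9b
byte 1: (22 XOR 74) XOR 61 = 56 XOR 61 = 37
byte 2: (c9 XOR c2) XOR 69 = 0b XOR 69 = 62
byte 3: (6f XOR 7b) XOR 72 = 14 XOR 72 = 66
byte 4: (28 XOR 1e) XOR 6f = 36 XOR 6f = 59
byte 5: (7c XOR a5) XOR 20 = d9 XOR 20 = f9
byte 6: (d7 XOR b8) XOR 74 = 6f XOR 74 = 1b
byte 7: (c1 XOR 65) XOR 68 = a4 XOR 68 = cc
byte 8: (3f XOR 0a) XOR 65 = 35 XOR 65 = 50
byte 9: (68 XOR 41) XOR 20 = 29 XOR 20 = 09
byte 10: (7f XOR df) XOR 6a = a0 XOR 6a = ca

9b 37 62 66 59 f9 1b cc 50 09 ca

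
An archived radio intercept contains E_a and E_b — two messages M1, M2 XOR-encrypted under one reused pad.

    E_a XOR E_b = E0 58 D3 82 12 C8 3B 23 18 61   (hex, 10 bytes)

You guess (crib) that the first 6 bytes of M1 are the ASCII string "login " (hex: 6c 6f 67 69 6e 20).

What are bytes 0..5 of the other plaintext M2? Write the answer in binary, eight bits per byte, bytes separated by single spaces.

10001100 00110111 10110100 11101011 01111100 11101000

Since E_a ⊕ E_b = M1 ⊕ M2, XORing with the guessed M1 bytes yields the corresponding M2 bytes: M2 = (E_a ⊕ E_b) ⊕ M1.
e0 ^ 6c = 8c
58 ^ 6f = 37
d3 ^ 67 = b4
82 ^ 69 = eb
12 ^ 6e = 7c
c8 ^ 20 = e8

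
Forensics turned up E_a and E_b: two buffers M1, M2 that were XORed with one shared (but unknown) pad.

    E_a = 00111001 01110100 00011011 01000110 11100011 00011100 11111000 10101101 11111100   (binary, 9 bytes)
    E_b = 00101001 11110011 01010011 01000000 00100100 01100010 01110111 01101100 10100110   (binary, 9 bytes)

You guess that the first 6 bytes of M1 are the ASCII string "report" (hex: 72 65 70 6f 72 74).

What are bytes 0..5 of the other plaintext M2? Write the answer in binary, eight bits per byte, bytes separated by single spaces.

01100010 11100010 00111000 01101001 10110101 00001010

First, E_a ⊕ E_b = (M1 ⊕ K) ⊕ (M2 ⊕ K) = M1 ⊕ M2, so the key drops out. Then M2 = (M1 ⊕ M2) ⊕ M1 over the first 6 bytes.
byte 0: (39 xor 29) xor 72 = 10 xor 72 = 62
byte 1: (74 xor f3) xor 65 = 87 xor 65 = e2
byte 2: (1b xor 53) xor 70 = 48 xor 70 = 38
byte 3: (46 xor 40) xor 6f = 06 xor 6f = 69
byte 4: (e3 xor 24) xor 72 = c7 xor 72 = b5
byte 5: (1c xor 62) xor 74 = 7e xor 74 = 0a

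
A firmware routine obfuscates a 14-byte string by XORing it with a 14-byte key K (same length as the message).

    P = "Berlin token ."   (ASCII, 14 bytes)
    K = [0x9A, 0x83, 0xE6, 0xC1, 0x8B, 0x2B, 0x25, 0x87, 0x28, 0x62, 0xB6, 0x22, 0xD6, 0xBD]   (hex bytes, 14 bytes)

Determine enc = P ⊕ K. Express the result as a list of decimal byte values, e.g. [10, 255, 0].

XOR is its own inverse, so applying the key byte-wise gives the result directly.
byte 0: 42 ^ 9a = d8
byte 1: 65 ^ 83 = e6
byte 2: 72 ^ e6 = 94
byte 3: 6c ^ c1 = ad
byte 4: 69 ^ 8b = e2
byte 5: 6e ^ 2b = 45
byte 6: 20 ^ 25 = 05
byte 7: 74 ^ 87 = f3
byte 8: 6f ^ 28 = 47
byte 9: 6b ^ 62 = 09
byte 10: 65 ^ b6 = d3
byte 11: 6e ^ 22 = 4c
byte 12: 20 ^ d6 = f6
byte 13: 2e ^ bd = 93

[216, 230, 148, 173, 226, 69, 5, 243, 71, 9, 211, 76, 246, 147]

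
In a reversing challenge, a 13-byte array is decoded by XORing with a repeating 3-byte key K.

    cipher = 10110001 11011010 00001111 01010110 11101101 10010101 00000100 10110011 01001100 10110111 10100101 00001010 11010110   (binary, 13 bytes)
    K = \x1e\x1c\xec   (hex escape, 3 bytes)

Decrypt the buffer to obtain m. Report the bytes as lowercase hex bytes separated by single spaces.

af c6 e3 48 f1 79 1a af a0 a9 b9 e6 c8

The 3-byte key repeats, so the effective keystream is 1e 1c ec 1e 1c ec 1e 1c ec 1e 1c ec 1e.
byte 0: 177 ^  30 = 175
byte 1: 218 ^  28 = 198
byte 2:  15 ^ 236 = 227
byte 3:  86 ^  30 =  72
byte 4: 237 ^  28 = 241
byte 5: 149 ^ 236 = 121
byte 6:   4 ^  30 =  26
byte 7: 179 ^  28 = 175
byte 8:  76 ^ 236 = 160
byte 9: 183 ^  30 = 169
byte 10: 165 ^  28 = 185
byte 11:  10 ^ 236 = 230
byte 12: 214 ^  30 = 200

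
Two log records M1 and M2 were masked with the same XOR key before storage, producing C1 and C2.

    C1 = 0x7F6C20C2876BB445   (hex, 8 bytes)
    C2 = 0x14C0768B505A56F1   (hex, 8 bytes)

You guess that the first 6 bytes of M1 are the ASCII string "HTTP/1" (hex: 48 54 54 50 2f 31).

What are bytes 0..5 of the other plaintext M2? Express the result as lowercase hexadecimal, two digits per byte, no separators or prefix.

23f80219f800

First, C1 ⊕ C2 = (M1 ⊕ K) ⊕ (M2 ⊕ K) = M1 ⊕ M2, so the key drops out. Then M2 = (M1 ⊕ M2) ⊕ M1 over the first 6 bytes.
byte 0: (7f ^ 14) ^ 48 = 6b ^ 48 = 23
byte 1: (6c ^ c0) ^ 54 = ac ^ 54 = f8
byte 2: (20 ^ 76) ^ 54 = 56 ^ 54 = 02
byte 3: (c2 ^ 8b) ^ 50 = 49 ^ 50 = 19
byte 4: (87 ^ 50) ^ 2f = d7 ^ 2f = f8
byte 5: (6b ^ 5a) ^ 31 = 31 ^ 31 = 00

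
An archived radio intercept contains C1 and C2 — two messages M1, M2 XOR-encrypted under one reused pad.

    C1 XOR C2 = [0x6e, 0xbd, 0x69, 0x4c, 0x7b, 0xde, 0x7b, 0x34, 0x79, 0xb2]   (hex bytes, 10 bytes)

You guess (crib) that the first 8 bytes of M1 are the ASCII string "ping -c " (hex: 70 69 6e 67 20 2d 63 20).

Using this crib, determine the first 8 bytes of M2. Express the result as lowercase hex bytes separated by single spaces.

Since C1 ⊕ C2 = M1 ⊕ M2, XORing with the guessed M1 bytes yields the corresponding M2 bytes: M2 = (C1 ⊕ C2) ⊕ M1.
byte 0: 6e ^ 70 = 1e
byte 1: bd ^ 69 = d4
byte 2: 69 ^ 6e = 07
byte 3: 4c ^ 67 = 2b
byte 4: 7b ^ 20 = 5b
byte 5: de ^ 2d = f3
byte 6: 7b ^ 63 = 18
byte 7: 34 ^ 20 = 14

1e d4 07 2b 5b f3 18 14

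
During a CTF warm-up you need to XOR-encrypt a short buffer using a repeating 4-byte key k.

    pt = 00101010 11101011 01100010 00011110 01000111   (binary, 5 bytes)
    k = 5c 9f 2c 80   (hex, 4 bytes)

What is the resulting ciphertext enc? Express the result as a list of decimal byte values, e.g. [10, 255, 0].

[118, 116, 78, 158, 27]

The 4-byte key repeats, so the effective keystream is 5c 9f 2c 80 5c.
byte 0:  42 xor  92 = 118
byte 1: 235 xor 159 = 116
byte 2:  98 xor  44 =  78
byte 3:  30 xor 128 = 158
byte 4:  71 xor  92 =  27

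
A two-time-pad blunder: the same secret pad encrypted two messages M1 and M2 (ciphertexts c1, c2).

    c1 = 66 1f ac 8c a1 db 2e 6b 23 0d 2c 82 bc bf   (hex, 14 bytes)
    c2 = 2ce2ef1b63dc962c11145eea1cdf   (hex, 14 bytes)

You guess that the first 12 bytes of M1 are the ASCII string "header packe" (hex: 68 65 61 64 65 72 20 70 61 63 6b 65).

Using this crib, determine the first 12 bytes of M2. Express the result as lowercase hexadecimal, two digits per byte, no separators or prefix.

First, c1 ⊕ c2 = (M1 ⊕ K) ⊕ (M2 ⊕ K) = M1 ⊕ M2, so the key drops out. Then M2 = (M1 ⊕ M2) ⊕ M1 over the first 12 bytes.
byte 0: (66 XOR 2c) XOR 68 = 4a XOR 68 = 22
byte 1: (1f XOR e2) XOR 65 = fd XOR 65 = 98
byte 2: (ac XOR ef) XOR 61 = 43 XOR 61 = 22
byte 3: (8c XOR 1b) XOR 64 = 97 XOR 64 = f3
byte 4: (a1 XOR 63) XOR 65 = c2 XOR 65 = a7
byte 5: (db XOR dc) XOR 72 = 07 XOR 72 = 75
byte 6: (2e XOR 96) XOR 20 = b8 XOR 20 = 98
byte 7: (6b XOR 2c) XOR 70 = 47 XOR 70 = 37
byte 8: (23 XOR 11) XOR 61 = 32 XOR 61 = 53
byte 9: (0d XOR 14) XOR 63 = 19 XOR 63 = 7a
byte 10: (2c XOR 5e) XOR 6b = 72 XOR 6b = 19
byte 11: (82 XOR ea) XOR 65 = 68 XOR 65 = 0d

229822f3a7759837537a190d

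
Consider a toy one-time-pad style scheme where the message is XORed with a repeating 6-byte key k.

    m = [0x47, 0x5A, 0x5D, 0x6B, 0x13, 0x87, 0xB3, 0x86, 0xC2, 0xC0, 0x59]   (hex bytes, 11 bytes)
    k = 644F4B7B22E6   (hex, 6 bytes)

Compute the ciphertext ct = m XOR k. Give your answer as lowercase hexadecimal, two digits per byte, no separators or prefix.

The 6-byte key repeats, so the effective keystream is 64 4f 4b 7b 22 e6 64 4f 4b 7b 22.
byte 0:  71 XOR 100 =  35
byte 1:  90 XOR  79 =  21
byte 2:  93 XOR  75 =  22
byte 3: 107 XOR 123 =  16
byte 4:  19 XOR  34 =  49
byte 5: 135 XOR 230 =  97
byte 6: 179 XOR 100 = 215
byte 7: 134 XOR  79 = 201
byte 8: 194 XOR  75 = 137
byte 9: 192 XOR 123 = 187
byte 10:  89 XOR  34 = 123

231516103161d7c989bb7b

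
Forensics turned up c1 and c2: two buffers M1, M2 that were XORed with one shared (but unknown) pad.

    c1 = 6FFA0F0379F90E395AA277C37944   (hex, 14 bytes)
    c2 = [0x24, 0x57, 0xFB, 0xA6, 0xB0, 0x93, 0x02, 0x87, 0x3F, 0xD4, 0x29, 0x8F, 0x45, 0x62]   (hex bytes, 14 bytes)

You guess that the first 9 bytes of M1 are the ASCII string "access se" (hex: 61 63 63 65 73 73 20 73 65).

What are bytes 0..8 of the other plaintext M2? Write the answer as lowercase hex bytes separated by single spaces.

First, c1 ⊕ c2 = (M1 ⊕ K) ⊕ (M2 ⊕ K) = M1 ⊕ M2, so the key drops out. Then M2 = (M1 ⊕ M2) ⊕ M1 over the first 9 bytes.
byte 0: (6f ^ 24) ^ 61 = 4b ^ 61 = 2a
byte 1: (fa ^ 57) ^ 63 = ad ^ 63 = ce
byte 2: (0f ^ fb) ^ 63 = f4 ^ 63 = 97
byte 3: (03 ^ a6) ^ 65 = a5 ^ 65 = c0
byte 4: (79 ^ b0) ^ 73 = c9 ^ 73 = ba
byte 5: (f9 ^ 93) ^ 73 = 6a ^ 73 = 19
byte 6: (0e ^ 02) ^ 20 = 0c ^ 20 = 2c
byte 7: (39 ^ 87) ^ 73 = be ^ 73 = cd
byte 8: (5a ^ 3f) ^ 65 = 65 ^ 65 = 00

2a ce 97 c0 ba 19 2c cd 00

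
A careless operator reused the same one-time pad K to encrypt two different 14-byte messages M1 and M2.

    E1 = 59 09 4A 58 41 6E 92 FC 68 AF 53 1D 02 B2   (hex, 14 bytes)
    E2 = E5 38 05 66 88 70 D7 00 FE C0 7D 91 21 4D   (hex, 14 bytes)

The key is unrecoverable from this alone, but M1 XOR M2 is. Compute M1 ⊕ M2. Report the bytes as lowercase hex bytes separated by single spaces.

bc 31 4f 3e c9 1e 45 fc 96 6f 2e 8c 23 ff

E1 ⊕ E2 = (M1 ⊕ K) ⊕ (M2 ⊕ K) = M1 ⊕ M2 — the shared key cancels under XOR.
byte 0: 59 ⊕ e5 = bc
byte 1: 09 ⊕ 38 = 31
byte 2: 4a ⊕ 05 = 4f
byte 3: 58 ⊕ 66 = 3e
byte 4: 41 ⊕ 88 = c9
byte 5: 6e ⊕ 70 = 1e
byte 6: 92 ⊕ d7 = 45
byte 7: fc ⊕ 00 = fc
byte 8: 68 ⊕ fe = 96
byte 9: af ⊕ c0 = 6f
byte 10: 53 ⊕ 7d = 2e
byte 11: 1d ⊕ 91 = 8c
byte 12: 02 ⊕ 21 = 23
byte 13: b2 ⊕ 4d = ff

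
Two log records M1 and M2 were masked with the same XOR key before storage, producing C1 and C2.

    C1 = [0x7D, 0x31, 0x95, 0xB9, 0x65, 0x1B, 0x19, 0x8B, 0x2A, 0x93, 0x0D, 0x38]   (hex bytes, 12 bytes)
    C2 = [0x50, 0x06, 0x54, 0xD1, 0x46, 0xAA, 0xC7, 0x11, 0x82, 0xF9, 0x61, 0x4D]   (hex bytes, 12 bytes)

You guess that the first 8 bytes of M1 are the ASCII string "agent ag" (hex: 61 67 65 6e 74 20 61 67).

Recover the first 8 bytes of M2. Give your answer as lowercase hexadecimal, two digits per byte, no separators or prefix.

4c50a4065791bffd

First, C1 ⊕ C2 = (M1 ⊕ K) ⊕ (M2 ⊕ K) = M1 ⊕ M2, so the key drops out. Then M2 = (M1 ⊕ M2) ⊕ M1 over the first 8 bytes.
byte 0: (7d xor 50) xor 61 = 2d xor 61 = 4c
byte 1: (31 xor 06) xor 67 = 37 xor 67 = 50
byte 2: (95 xor 54) xor 65 = c1 xor 65 = a4
byte 3: (b9 xor d1) xor 6e = 68 xor 6e = 06
byte 4: (65 xor 46) xor 74 = 23 xor 74 = 57
byte 5: (1b xor aa) xor 20 = b1 xor 20 = 91
byte 6: (19 xor c7) xor 61 = de xor 61 = bf
byte 7: (8b xor 11) xor 67 = 9a xor 67 = fd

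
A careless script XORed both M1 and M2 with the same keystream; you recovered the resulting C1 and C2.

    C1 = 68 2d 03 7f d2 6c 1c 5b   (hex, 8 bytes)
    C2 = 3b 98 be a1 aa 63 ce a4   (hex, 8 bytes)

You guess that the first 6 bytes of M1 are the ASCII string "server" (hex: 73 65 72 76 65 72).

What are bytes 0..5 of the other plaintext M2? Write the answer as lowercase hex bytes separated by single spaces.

First, C1 ⊕ C2 = (M1 ⊕ K) ⊕ (M2 ⊕ K) = M1 ⊕ M2, so the key drops out. Then M2 = (M1 ⊕ M2) ⊕ M1 over the first 6 bytes.
byte 0: (68 XOR 3b) XOR 73 = 53 XOR 73 = 20
byte 1: (2d XOR 98) XOR 65 = b5 XOR 65 = d0
byte 2: (03 XOR be) XOR 72 = bd XOR 72 = cf
byte 3: (7f XOR a1) XOR 76 = de XOR 76 = a8
byte 4: (d2 XOR aa) XOR 65 = 78 XOR 65 = 1d
byte 5: (6c XOR 63) XOR 72 = 0f XOR 72 = 7d

20 d0 cf a8 1d 7d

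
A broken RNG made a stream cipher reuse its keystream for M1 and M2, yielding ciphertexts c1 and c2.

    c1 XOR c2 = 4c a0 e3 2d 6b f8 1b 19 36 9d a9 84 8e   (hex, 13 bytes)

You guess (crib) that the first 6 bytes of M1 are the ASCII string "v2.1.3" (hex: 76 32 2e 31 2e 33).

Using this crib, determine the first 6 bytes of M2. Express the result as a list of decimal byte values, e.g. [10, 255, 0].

[58, 146, 205, 28, 69, 203]

Since c1 ⊕ c2 = M1 ⊕ M2, XORing with the guessed M1 bytes yields the corresponding M2 bytes: M2 = (c1 ⊕ c2) ⊕ M1.
4c xor 76 = 3a
a0 xor 32 = 92
e3 xor 2e = cd
2d xor 31 = 1c
6b xor 2e = 45
f8 xor 33 = cb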